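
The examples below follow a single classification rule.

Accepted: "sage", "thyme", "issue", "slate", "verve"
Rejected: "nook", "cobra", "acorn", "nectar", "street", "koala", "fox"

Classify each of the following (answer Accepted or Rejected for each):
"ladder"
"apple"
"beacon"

Rule: ends with 'e'. This holds for each 'Accepted' example and fails for each 'Rejected' one.
"ladder": ends with 'r', does not pass → Rejected. "apple": ends with 'e', qualifies → Accepted. "beacon": ends with 'n', does not pass → Rejected.

Rejected, Accepted, Rejected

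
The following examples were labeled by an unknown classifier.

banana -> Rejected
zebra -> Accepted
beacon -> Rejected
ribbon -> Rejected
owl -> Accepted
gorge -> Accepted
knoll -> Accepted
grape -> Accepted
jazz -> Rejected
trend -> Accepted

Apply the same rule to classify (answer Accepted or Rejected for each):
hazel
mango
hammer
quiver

Accepted, Accepted, Rejected, Rejected

The common property of the 'Accepted' items is: odd length. No 'Rejected' item has it.
hazel: length 5 — fits, so Accepted.
mango: length 5 — fits, so Accepted.
hammer: length 6 — does not fit, so Rejected.
quiver: length 6 — does not fit, so Rejected.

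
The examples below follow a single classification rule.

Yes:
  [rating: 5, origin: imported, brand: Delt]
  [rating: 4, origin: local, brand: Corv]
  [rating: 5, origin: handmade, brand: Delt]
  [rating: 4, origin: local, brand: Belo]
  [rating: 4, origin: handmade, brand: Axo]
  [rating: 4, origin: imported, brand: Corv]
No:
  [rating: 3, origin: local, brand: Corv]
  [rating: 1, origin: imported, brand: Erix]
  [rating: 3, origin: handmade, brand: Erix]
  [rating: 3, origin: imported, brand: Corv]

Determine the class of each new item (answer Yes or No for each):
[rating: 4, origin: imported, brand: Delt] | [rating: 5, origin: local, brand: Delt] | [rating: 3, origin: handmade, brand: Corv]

Yes, Yes, No

Every 'Yes' example satisfies: rating ≥ 4. None of the 'No' examples do.
[rating: 4, origin: imported, brand: Delt]: rating = 4 — qualifies, so Yes. [rating: 5, origin: local, brand: Delt]: rating = 5 — qualifies, so Yes. [rating: 3, origin: handmade, brand: Corv]: rating = 3 — does not pass, so No.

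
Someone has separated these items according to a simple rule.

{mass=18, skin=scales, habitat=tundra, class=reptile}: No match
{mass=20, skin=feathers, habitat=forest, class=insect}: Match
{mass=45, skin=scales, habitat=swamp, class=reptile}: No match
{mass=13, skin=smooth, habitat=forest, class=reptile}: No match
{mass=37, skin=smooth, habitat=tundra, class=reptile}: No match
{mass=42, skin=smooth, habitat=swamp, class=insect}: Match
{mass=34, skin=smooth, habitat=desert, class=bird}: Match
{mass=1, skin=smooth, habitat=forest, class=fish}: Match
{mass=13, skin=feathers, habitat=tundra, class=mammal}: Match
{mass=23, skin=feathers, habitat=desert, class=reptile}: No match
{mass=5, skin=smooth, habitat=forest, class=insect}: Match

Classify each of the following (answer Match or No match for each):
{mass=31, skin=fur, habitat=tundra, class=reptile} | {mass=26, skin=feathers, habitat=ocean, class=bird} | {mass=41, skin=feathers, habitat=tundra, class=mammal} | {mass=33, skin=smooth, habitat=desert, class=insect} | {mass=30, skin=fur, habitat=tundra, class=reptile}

Rule: class is not reptile. This holds for each 'Match' example and fails for each 'No match' one.
{mass=31, skin=fur, habitat=tundra, class=reptile}: No match (class is reptile). {mass=26, skin=feathers, habitat=ocean, class=bird}: Match (class is bird). {mass=41, skin=feathers, habitat=tundra, class=mammal}: Match (class is mammal). {mass=33, skin=smooth, habitat=desert, class=insect}: Match (class is insect). {mass=30, skin=fur, habitat=tundra, class=reptile}: No match (class is reptile).

No match, Match, Match, Match, No match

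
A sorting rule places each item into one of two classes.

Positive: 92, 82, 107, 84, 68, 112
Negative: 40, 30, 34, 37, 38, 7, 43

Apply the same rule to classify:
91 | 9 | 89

Positive, Negative, Positive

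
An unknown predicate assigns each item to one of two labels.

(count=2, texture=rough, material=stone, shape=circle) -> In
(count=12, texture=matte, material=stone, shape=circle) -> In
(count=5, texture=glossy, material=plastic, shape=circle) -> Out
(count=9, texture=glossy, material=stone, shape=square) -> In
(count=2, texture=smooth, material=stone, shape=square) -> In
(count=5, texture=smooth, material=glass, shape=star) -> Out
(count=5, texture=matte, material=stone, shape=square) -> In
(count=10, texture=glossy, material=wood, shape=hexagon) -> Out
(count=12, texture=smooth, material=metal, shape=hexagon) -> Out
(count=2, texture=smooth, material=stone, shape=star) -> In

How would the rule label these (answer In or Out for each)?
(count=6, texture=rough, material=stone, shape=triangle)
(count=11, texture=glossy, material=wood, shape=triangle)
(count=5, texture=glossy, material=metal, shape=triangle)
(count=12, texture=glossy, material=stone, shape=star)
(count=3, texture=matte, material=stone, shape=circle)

All 'In' examples share one property — material is stone — and every 'Out' example lacks it.

In, Out, Out, In, In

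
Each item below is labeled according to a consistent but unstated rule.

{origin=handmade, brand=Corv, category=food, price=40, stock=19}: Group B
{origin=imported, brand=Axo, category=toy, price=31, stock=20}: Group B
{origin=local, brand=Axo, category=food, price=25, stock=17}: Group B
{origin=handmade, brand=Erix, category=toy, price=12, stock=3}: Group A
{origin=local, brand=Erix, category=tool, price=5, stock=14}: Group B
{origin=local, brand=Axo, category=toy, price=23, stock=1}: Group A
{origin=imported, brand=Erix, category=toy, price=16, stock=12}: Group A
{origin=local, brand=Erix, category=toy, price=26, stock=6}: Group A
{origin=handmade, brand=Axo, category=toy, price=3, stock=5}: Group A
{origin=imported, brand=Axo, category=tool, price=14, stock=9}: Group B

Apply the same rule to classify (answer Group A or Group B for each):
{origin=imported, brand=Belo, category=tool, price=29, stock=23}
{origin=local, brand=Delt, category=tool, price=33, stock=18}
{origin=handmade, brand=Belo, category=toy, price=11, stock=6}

'Group A' ⟺ category is toy AND price ≤ 26.

Group B, Group B, Group A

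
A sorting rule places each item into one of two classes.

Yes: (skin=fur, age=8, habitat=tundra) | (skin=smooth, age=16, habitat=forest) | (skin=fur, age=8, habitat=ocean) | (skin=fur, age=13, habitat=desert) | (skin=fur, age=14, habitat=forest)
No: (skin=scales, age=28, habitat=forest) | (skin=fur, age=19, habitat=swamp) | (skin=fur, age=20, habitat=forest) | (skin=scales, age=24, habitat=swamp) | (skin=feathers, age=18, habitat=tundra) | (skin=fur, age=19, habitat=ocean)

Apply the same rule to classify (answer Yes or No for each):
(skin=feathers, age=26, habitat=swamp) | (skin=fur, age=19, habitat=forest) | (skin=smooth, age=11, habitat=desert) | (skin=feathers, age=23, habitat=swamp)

No, No, Yes, No

All 'Yes' examples share one property — age ≤ 16 — and every 'No' example lacks it.
(skin=feathers, age=26, habitat=swamp): No (age = 26).
(skin=fur, age=19, habitat=forest): No (age = 19).
(skin=smooth, age=11, habitat=desert): Yes (age = 11).
(skin=feathers, age=23, habitat=swamp): No (age = 23).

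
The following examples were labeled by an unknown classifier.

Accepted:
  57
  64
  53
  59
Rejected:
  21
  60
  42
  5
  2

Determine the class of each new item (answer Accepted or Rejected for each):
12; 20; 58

The classifier is using: digit sum ≥ 7.
Rejected: 12, since digit sum 1+2 = 3. Rejected: 20, since digit sum 2+0 = 2. Accepted: 58, since digit sum 5+8 = 13.

Rejected, Rejected, Accepted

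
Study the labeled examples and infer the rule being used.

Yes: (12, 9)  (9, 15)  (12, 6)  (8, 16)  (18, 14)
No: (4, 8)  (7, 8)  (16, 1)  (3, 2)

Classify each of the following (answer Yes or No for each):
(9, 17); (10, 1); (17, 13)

Every 'Yes' example satisfies: sum ≥ 18. None of the 'No' examples do.

Yes, No, Yes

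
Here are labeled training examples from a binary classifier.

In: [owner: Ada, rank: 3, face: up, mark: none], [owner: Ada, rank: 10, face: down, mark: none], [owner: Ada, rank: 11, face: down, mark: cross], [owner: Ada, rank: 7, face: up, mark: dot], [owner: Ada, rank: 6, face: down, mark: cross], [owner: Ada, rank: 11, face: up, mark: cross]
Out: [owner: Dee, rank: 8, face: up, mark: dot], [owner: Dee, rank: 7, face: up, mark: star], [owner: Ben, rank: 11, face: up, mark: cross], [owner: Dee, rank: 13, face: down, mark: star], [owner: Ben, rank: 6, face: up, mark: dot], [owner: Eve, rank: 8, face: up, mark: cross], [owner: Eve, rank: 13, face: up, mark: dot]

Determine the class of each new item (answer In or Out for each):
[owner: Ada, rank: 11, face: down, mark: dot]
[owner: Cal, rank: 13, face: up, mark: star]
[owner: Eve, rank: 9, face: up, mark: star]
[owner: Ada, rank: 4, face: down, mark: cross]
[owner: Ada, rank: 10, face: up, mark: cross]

In, Out, Out, In, In

A rule that fits every label: owner is Ada — true of each 'In' example, false of each 'Out' one.
[owner: Ada, rank: 11, face: down, mark: dot]: owner is Ada, satisfies this → In. [owner: Cal, rank: 13, face: up, mark: star]: owner is Cal, does not fit → Out. [owner: Eve, rank: 9, face: up, mark: star]: owner is Eve, does not fit → Out. [owner: Ada, rank: 4, face: down, mark: cross]: owner is Ada, satisfies this → In. [owner: Ada, rank: 10, face: up, mark: cross]: owner is Ada, satisfies this → In.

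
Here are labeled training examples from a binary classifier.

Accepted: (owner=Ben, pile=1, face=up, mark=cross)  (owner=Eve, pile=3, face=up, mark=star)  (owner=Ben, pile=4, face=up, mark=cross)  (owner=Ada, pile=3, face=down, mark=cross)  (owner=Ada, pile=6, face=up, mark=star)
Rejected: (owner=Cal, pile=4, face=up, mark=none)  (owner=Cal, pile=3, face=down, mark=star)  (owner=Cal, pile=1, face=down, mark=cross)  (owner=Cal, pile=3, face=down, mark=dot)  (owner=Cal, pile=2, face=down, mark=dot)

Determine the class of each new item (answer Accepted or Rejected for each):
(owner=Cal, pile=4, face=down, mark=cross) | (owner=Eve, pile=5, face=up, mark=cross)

The classifier is using: owner is not Cal.
(owner=Cal, pile=4, face=down, mark=cross): owner is Cal — lacks this property, so Rejected. (owner=Eve, pile=5, face=up, mark=cross): owner is Eve — satisfies this, so Accepted.

Rejected, Accepted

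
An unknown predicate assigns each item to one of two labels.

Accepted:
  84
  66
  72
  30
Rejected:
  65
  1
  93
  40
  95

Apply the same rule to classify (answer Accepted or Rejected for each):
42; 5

The pattern is that an item is 'Accepted' exactly when: multiple of 6.
42 — 42 = 6·7, hence Accepted. 5 — 5 = 6·0 + 5, hence Rejected.

Accepted, Rejected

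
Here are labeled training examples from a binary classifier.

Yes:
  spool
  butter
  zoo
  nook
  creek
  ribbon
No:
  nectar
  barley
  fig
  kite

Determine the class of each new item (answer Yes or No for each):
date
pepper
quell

No, Yes, Yes

The common property of the 'Yes' items is: has a double letter. No 'No' item has it.
date → no doubled letter → No.
pepper → 'pp' doubled → Yes.
quell → 'll' doubled → Yes.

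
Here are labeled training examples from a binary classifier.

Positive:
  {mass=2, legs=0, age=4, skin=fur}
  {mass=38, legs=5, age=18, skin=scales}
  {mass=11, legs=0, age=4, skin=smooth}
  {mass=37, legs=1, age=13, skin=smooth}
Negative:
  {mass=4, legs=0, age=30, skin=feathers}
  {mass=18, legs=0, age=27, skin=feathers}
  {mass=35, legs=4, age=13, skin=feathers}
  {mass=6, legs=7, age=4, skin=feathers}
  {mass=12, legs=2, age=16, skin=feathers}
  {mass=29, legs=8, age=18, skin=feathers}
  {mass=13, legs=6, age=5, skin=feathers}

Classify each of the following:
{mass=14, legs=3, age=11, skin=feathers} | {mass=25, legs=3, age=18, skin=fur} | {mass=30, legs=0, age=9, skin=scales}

Negative, Positive, Positive

The distinguishing property — skin is not feathers — holds for all the 'Positive' cases and none of the 'Negative' cases.
{mass=14, legs=3, age=11, skin=feathers}: skin is feathers — fails the rule, so Negative. {mass=25, legs=3, age=18, skin=fur}: skin is fur — matches, so Positive. {mass=30, legs=0, age=9, skin=scales}: skin is scales — matches, so Positive.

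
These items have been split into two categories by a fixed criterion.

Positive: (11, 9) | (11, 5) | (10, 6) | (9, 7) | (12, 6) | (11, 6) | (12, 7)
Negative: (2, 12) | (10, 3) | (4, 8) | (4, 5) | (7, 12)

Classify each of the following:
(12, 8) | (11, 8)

Positive, Positive

One predicate separates the groups cleanly: first > second AND sum ≥ 14.
Positive: (12, 8), since 12 > 8, 12+8 = 20.
Positive: (11, 8), since 11 > 8, 11+8 = 19.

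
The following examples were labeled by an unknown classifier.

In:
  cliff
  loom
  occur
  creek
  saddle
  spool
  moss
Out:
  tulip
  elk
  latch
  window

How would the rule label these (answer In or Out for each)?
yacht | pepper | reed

Out, In, In

The classifier is using: has a double letter.
yacht: no doubled letter, does not fit → Out. pepper: 'pp' doubled, checks out → In. reed: 'ee' doubled, checks out → In.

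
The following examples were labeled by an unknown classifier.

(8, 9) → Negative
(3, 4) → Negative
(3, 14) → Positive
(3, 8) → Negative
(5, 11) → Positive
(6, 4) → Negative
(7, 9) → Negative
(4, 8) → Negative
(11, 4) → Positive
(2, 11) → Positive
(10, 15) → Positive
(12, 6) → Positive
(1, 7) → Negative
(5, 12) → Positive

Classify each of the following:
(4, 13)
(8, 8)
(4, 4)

Rule: max ≥ 10. This holds for each 'Positive' example and fails for each 'Negative' one.
(4, 13): max 13, fits → Positive. (8, 8): max 8, doesn't match → Negative. (4, 4): max 4, doesn't match → Negative.

Positive, Negative, Negative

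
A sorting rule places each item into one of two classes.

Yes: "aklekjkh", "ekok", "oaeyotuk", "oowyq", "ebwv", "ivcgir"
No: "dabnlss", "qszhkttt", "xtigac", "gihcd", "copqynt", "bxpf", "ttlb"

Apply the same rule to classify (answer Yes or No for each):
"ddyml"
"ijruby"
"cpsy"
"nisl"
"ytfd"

No, Yes, No, No, No

The distinguishing property — starts with a vowel — holds for all the 'Yes' cases and none of the 'No' cases.
"ddyml": No (starts with 'd'). "ijruby": Yes (starts with 'i'). "cpsy": No (starts with 'c'). "nisl": No (starts with 'n'). "ytfd": No (starts with 'y').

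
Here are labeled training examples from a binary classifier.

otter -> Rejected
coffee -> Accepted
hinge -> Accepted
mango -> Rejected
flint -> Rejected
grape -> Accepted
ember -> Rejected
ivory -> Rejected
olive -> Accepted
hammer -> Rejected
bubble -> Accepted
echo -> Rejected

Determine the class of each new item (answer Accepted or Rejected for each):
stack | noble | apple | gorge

One predicate separates the groups cleanly: ends with 'e'.
stack: ends with 'k', doesn't match → Rejected. noble: ends with 'e', fits → Accepted. apple: ends with 'e', fits → Accepted. gorge: ends with 'e', fits → Accepted.

Rejected, Accepted, Accepted, Accepted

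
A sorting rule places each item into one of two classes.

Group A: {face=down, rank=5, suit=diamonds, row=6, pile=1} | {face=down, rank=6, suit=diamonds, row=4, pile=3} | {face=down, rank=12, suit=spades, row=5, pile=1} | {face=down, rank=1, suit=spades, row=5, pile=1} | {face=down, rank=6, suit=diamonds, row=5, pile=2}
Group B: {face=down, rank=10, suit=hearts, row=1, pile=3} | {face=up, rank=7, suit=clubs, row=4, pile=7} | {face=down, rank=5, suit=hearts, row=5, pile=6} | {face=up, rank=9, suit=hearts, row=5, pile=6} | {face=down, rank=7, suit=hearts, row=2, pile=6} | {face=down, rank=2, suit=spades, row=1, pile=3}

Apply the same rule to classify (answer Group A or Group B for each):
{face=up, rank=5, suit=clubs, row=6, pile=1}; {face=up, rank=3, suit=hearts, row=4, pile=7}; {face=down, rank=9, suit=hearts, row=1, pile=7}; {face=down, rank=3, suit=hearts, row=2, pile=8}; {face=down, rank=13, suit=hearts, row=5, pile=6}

'Group A' ⟺ row ≥ 2 AND pile ≤ 3.
{face=up, rank=5, suit=clubs, row=6, pile=1}: row = 6, pile = 1 — fits, so Group A. {face=up, rank=3, suit=hearts, row=4, pile=7}: row = 4, pile = 7 — fails the rule, so Group B. {face=down, rank=9, suit=hearts, row=1, pile=7}: row = 1, pile = 7 — fails the rule, so Group B. {face=down, rank=3, suit=hearts, row=2, pile=8}: row = 2, pile = 8 — fails the rule, so Group B. {face=down, rank=13, suit=hearts, row=5, pile=6}: row = 5, pile = 6 — fails the rule, so Group B.

Group A, Group B, Group B, Group B, Group B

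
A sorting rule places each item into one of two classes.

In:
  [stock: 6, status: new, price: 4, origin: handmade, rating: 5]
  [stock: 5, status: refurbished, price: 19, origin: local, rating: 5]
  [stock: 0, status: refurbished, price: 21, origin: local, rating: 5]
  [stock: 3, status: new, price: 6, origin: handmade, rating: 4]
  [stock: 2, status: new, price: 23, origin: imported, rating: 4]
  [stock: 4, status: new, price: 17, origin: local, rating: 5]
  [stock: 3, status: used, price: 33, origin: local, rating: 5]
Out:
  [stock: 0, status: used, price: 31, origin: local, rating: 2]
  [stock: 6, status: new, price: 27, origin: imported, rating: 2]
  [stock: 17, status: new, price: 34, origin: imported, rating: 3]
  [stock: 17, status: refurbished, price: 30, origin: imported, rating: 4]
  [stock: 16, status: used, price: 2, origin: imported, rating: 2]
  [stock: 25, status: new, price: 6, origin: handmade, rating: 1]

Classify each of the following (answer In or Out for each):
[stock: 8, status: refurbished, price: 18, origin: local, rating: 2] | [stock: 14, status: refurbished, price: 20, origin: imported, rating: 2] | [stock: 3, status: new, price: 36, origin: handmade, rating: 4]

The rule appears to be: rating ≥ 3 AND stock ≤ 6.

Out, Out, In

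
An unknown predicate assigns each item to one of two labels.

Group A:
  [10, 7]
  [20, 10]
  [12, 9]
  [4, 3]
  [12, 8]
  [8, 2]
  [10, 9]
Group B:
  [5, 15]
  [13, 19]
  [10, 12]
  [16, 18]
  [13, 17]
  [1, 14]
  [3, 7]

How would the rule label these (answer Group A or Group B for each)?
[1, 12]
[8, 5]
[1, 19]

Group B, Group A, Group B

The common property of the 'Group A' items is: first > second. No 'Group B' item has it.
[1, 12]: 1 < 12, fails this test → Group B.
[8, 5]: 8 > 5, checks out → Group A.
[1, 19]: 1 < 19, fails this test → Group B.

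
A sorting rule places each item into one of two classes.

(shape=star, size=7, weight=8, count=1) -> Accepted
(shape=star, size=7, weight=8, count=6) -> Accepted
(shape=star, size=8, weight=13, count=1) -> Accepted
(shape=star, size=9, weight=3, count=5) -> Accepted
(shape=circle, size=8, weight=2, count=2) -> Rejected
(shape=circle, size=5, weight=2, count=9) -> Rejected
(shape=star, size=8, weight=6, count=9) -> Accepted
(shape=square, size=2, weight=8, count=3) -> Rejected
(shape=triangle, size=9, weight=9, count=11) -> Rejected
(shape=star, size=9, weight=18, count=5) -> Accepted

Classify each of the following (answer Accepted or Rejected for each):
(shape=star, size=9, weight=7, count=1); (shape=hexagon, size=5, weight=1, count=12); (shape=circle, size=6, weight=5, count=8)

Accepted, Rejected, Rejected

'Accepted' ⟺ shape is star.
(shape=star, size=9, weight=7, count=1): shape is star — has this property, so Accepted.
(shape=hexagon, size=5, weight=1, count=12): shape is hexagon — does not fit, so Rejected.
(shape=circle, size=6, weight=5, count=8): shape is circle — does not fit, so Rejected.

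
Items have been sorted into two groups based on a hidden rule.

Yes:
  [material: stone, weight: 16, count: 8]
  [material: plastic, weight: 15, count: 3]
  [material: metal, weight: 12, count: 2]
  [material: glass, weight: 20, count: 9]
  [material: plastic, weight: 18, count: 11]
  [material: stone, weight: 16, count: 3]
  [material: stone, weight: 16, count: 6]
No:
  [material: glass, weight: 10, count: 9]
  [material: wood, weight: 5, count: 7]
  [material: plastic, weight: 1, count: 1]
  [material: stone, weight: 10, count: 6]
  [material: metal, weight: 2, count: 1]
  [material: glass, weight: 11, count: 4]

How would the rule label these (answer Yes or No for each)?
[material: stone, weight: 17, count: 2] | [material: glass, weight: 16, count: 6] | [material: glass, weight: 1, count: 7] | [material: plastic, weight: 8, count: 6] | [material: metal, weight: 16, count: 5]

'Yes' ⟺ weight ≥ 12.
[material: stone, weight: 17, count: 2]: weight = 17, satisfies this → Yes. [material: glass, weight: 16, count: 6]: weight = 16, satisfies this → Yes. [material: glass, weight: 1, count: 7]: weight = 1, does not pass → No. [material: plastic, weight: 8, count: 6]: weight = 8, does not pass → No. [material: metal, weight: 16, count: 5]: weight = 16, satisfies this → Yes.

Yes, Yes, No, No, Yes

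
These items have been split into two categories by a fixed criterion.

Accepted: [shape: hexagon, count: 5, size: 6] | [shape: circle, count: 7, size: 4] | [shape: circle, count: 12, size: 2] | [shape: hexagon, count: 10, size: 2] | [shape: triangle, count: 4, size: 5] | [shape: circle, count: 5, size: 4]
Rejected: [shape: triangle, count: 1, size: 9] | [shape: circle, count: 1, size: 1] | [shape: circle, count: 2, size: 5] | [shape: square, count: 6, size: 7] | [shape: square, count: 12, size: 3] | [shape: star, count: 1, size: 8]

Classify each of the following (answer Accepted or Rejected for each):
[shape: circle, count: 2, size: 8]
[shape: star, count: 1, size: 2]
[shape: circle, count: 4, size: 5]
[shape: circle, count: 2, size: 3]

Rejected, Rejected, Accepted, Rejected

'Accepted' ⟺ shape is not square AND count ≥ 4.
[shape: circle, count: 2, size: 8]: shape is circle, count = 2, lacks this property → Rejected. [shape: star, count: 1, size: 2]: shape is star, count = 1, lacks this property → Rejected. [shape: circle, count: 4, size: 5]: shape is circle, count = 4, checks out → Accepted. [shape: circle, count: 2, size: 3]: shape is circle, count = 2, lacks this property → Rejected.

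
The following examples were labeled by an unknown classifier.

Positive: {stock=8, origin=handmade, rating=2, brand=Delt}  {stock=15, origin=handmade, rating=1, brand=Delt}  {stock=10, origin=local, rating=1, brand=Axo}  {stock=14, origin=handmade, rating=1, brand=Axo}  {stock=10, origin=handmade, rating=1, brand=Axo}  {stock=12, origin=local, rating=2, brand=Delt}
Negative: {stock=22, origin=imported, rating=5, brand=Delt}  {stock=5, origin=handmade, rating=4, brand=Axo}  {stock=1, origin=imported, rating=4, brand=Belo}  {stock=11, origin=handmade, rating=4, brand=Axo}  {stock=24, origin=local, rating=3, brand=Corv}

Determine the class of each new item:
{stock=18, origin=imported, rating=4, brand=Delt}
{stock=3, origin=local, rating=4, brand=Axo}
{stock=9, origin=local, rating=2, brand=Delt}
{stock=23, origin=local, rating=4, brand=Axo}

Negative, Negative, Positive, Negative

The classifier is using: rating ≤ 2.
{stock=18, origin=imported, rating=4, brand=Delt}: rating = 4 — doesn't qualify, so Negative.
{stock=3, origin=local, rating=4, brand=Axo}: rating = 4 — doesn't qualify, so Negative.
{stock=9, origin=local, rating=2, brand=Delt}: rating = 2 — matches, so Positive.
{stock=23, origin=local, rating=4, brand=Axo}: rating = 4 — doesn't qualify, so Negative.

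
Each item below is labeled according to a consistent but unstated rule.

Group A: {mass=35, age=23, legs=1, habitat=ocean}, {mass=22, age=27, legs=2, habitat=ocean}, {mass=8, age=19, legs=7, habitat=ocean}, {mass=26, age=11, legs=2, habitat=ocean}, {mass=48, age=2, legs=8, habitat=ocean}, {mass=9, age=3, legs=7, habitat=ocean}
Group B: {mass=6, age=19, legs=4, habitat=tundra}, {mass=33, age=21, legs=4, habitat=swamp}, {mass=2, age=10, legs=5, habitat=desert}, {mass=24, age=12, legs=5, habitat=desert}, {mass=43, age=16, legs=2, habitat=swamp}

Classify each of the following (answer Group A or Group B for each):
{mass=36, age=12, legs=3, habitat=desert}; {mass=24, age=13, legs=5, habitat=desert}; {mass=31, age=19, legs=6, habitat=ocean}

Checking candidate rules against both groups, what survives is: habitat is ocean.
{mass=36, age=12, legs=3, habitat=desert} → habitat is desert → Group B.
{mass=24, age=13, legs=5, habitat=desert} → habitat is desert → Group B.
{mass=31, age=19, legs=6, habitat=ocean} → habitat is ocean → Group A.

Group B, Group B, Group A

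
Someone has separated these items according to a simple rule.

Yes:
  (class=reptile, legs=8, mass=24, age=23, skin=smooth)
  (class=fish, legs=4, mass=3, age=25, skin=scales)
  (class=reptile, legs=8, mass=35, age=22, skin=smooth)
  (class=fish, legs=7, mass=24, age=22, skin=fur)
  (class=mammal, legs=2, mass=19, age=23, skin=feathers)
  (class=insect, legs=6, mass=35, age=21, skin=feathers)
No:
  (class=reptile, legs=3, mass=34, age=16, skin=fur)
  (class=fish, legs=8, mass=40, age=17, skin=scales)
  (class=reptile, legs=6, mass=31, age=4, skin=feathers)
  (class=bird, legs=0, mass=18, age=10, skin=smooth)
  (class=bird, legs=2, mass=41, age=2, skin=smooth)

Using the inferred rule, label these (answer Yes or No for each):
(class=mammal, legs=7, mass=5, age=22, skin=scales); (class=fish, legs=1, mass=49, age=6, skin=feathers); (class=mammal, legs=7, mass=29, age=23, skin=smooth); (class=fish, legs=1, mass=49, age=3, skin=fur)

Yes, No, Yes, No

The distinguishing property — age ≥ 21 — holds for all the 'Yes' cases and none of the 'No' cases.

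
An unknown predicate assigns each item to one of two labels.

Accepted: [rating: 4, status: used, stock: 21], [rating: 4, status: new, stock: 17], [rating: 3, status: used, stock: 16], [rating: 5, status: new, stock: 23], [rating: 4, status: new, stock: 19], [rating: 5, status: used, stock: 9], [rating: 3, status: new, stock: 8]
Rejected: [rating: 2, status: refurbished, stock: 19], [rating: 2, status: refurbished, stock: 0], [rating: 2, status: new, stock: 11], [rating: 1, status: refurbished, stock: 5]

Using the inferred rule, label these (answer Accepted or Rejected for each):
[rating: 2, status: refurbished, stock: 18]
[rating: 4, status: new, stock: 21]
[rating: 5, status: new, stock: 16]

Rejected, Accepted, Accepted

The rule appears to be: rating ≥ 3.
[rating: 2, status: refurbished, stock: 18] → rating = 2 → Rejected. [rating: 4, status: new, stock: 21] → rating = 4 → Accepted. [rating: 5, status: new, stock: 16] → rating = 5 → Accepted.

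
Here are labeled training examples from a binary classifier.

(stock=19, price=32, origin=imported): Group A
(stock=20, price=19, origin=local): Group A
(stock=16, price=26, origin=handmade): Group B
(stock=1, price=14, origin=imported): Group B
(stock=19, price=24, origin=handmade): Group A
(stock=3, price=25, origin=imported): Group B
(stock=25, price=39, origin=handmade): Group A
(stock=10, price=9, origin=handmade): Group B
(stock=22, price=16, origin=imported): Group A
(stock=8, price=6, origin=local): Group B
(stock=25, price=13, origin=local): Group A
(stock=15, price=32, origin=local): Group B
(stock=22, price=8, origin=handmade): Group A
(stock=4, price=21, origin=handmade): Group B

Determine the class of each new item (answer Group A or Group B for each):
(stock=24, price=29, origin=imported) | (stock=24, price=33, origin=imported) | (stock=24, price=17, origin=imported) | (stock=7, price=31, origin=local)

Group A, Group A, Group A, Group B

The simplest hypothesis consistent with all the labels is: stock ≥ 19.
Group A: (stock=24, price=29, origin=imported), since stock = 24.
Group A: (stock=24, price=33, origin=imported), since stock = 24.
Group A: (stock=24, price=17, origin=imported), since stock = 24.
Group B: (stock=7, price=31, origin=local), since stock = 7.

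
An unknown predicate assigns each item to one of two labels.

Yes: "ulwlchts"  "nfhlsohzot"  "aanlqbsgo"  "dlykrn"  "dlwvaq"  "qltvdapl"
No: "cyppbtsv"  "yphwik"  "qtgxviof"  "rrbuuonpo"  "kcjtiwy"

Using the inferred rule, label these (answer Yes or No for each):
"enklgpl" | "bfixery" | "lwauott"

'Yes' ⟺ contains 'l'.

Yes, No, Yes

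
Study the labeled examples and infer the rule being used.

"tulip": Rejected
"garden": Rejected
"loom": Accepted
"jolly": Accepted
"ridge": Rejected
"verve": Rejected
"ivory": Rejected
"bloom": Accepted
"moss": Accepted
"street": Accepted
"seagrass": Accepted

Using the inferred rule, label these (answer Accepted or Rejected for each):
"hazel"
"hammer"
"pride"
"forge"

Rejected, Accepted, Rejected, Rejected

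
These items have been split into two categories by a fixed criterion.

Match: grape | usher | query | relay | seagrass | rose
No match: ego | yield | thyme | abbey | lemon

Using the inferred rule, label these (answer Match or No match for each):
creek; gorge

Match, Match

Checking candidate rules against both groups, what survives is: contains 'r'.
creek → has 'r' → Match. gorge → has 'r' → Match.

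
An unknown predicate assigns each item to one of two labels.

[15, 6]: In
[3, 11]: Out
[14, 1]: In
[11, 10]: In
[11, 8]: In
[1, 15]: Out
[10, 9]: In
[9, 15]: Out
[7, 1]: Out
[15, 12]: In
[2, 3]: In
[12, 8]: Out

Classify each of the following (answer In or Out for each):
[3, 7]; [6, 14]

Out, Out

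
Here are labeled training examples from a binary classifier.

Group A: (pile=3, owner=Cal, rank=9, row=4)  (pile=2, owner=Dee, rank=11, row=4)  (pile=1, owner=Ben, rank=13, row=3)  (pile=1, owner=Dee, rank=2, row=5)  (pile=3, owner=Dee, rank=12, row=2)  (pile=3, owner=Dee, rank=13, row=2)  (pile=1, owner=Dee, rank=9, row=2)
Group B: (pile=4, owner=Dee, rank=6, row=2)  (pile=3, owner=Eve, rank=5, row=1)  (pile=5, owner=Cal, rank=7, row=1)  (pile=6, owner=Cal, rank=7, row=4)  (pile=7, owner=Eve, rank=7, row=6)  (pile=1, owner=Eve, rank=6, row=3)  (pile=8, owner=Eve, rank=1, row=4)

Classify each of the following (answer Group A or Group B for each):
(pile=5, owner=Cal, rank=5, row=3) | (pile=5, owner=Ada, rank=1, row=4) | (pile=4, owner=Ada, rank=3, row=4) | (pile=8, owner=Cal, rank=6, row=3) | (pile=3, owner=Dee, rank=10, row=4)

Group B, Group B, Group B, Group B, Group A

The pattern is that an item is 'Group A' exactly when: rank ≥ 9 OR row = 5.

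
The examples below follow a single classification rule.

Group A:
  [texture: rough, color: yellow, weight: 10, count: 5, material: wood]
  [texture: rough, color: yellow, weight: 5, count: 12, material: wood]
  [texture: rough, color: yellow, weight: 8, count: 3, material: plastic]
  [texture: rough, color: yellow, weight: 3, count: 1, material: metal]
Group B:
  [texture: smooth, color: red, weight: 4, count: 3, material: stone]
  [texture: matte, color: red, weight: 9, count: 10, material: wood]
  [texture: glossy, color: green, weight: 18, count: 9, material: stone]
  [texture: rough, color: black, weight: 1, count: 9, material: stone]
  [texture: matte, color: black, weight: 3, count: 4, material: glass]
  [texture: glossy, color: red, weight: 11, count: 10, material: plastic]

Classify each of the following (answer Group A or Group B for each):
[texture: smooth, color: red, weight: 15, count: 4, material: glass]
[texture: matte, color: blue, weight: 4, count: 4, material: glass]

Group B, Group B

All 'Group A' examples share one property — color is yellow — and every 'Group B' example lacks it.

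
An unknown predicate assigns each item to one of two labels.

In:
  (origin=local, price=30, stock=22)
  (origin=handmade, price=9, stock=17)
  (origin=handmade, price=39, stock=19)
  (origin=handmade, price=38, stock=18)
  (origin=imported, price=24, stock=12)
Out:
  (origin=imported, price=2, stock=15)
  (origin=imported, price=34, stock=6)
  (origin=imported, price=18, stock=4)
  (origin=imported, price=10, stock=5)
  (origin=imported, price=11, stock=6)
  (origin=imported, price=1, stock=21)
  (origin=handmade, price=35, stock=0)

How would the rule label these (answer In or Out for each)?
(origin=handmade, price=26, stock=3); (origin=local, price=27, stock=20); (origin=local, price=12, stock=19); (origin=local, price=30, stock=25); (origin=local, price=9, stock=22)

The pattern is that an item is 'In' exactly when: stock ≥ 12 AND price ≥ 9.
(origin=handmade, price=26, stock=3): stock = 3, price = 26, does not fit → Out.
(origin=local, price=27, stock=20): stock = 20, price = 27, has this property → In.
(origin=local, price=12, stock=19): stock = 19, price = 12, has this property → In.
(origin=local, price=30, stock=25): stock = 25, price = 30, has this property → In.
(origin=local, price=9, stock=22): stock = 22, price = 9, has this property → In.

Out, In, In, In, In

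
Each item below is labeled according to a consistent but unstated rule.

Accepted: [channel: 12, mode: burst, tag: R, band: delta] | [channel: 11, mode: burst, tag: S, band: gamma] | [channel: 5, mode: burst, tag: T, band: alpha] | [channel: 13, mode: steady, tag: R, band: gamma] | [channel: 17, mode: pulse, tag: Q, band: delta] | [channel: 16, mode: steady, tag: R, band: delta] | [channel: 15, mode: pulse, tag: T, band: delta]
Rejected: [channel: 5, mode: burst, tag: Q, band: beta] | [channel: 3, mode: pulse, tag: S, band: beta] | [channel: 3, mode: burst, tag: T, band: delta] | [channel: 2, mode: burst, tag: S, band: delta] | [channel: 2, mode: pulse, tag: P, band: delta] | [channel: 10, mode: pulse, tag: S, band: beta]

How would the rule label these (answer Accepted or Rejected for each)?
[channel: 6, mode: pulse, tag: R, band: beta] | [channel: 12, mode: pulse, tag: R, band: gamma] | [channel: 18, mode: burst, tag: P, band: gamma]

The simplest hypothesis consistent with all the labels is: band is alpha OR channel ≥ 11.
[channel: 6, mode: pulse, tag: R, band: beta] → band is beta, channel = 6 → Rejected.
[channel: 12, mode: pulse, tag: R, band: gamma] → band is gamma, channel = 12 → Accepted.
[channel: 18, mode: burst, tag: P, band: gamma] → band is gamma, channel = 18 → Accepted.

Rejected, Accepted, Accepted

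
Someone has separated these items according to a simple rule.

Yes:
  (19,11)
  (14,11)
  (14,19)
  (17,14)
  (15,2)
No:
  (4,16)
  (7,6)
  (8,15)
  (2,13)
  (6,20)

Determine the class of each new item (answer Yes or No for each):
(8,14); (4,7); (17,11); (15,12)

No, No, Yes, Yes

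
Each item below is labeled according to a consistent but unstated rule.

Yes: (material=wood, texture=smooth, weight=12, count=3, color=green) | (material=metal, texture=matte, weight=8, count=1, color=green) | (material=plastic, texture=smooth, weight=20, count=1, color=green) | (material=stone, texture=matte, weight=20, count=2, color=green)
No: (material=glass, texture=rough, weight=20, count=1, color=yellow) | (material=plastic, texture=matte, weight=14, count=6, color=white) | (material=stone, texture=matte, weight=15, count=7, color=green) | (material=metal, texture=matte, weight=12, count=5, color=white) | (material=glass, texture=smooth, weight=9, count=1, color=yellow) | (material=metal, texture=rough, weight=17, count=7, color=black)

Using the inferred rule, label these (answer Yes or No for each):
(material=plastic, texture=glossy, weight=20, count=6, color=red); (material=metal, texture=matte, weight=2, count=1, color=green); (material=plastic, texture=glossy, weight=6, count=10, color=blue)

The simplest hypothesis consistent with all the labels is: color is green AND count ≤ 3.
(material=plastic, texture=glossy, weight=20, count=6, color=red): No (color is red, count = 6).
(material=metal, texture=matte, weight=2, count=1, color=green): Yes (color is green, count = 1).
(material=plastic, texture=glossy, weight=6, count=10, color=blue): No (color is blue, count = 10).

No, Yes, No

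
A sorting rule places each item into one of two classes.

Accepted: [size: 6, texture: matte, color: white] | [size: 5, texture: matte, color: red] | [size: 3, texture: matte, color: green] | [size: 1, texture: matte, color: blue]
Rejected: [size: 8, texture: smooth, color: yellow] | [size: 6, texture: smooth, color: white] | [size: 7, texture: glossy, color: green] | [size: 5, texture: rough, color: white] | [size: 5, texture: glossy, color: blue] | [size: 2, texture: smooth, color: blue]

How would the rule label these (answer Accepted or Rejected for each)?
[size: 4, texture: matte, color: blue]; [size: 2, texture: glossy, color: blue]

Accepted, Rejected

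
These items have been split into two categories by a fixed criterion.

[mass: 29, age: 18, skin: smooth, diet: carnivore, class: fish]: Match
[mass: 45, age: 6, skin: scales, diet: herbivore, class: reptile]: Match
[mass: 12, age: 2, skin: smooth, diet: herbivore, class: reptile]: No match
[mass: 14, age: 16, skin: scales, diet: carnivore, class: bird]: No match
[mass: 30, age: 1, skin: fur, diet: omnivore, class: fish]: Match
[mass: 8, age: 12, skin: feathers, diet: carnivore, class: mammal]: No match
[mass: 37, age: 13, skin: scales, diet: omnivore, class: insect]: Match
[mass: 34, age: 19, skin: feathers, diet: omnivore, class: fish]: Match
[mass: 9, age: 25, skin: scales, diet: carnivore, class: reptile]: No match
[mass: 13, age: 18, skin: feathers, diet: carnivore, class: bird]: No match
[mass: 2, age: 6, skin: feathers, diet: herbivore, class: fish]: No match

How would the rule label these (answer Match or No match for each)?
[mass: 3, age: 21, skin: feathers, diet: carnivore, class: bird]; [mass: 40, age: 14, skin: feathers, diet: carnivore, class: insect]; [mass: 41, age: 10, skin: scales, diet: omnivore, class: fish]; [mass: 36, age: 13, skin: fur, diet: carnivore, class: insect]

No match, Match, Match, Match

Every 'Match' example satisfies: mass ≥ 29. None of the 'No match' examples do.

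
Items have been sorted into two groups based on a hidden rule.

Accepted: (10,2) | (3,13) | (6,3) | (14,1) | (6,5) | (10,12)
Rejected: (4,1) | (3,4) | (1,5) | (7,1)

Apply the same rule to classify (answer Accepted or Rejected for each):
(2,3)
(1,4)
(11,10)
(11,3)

Rejected, Rejected, Accepted, Accepted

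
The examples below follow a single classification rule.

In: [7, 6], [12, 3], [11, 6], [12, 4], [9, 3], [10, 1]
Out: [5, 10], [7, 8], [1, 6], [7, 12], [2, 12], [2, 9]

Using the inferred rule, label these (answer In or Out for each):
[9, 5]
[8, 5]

A rule that fits every label: first > second — true of each 'In' example, false of each 'Out' one.
[9, 5]: In (9 > 5). [8, 5]: In (8 > 5).

In, In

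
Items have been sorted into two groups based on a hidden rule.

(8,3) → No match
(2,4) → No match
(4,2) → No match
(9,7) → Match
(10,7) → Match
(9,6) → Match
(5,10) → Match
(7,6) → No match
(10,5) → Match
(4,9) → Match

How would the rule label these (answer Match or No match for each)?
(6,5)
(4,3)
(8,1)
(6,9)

No match, No match, No match, Match

The common property of the 'Match' items is: max ≥ 9. No 'No match' item has it.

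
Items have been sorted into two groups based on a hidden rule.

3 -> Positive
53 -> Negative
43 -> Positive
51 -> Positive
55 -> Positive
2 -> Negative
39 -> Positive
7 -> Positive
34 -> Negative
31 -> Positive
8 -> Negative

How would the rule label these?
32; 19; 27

Negative, Positive, Positive

The common property of the 'Positive' items is: ≡ 3 (mod 4). No 'Negative' item has it.
32: 32 mod 4 = 0 — lacks this property, so Negative. 19: 19 mod 4 = 3 — qualifies, so Positive. 27: 27 mod 4 = 3 — qualifies, so Positive.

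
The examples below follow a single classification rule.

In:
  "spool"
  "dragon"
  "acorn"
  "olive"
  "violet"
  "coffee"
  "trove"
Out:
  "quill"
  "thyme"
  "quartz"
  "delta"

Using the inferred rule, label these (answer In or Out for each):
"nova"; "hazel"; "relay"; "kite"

All 'In' examples share one property — contains 'o' — and every 'Out' example lacks it.

In, Out, Out, Out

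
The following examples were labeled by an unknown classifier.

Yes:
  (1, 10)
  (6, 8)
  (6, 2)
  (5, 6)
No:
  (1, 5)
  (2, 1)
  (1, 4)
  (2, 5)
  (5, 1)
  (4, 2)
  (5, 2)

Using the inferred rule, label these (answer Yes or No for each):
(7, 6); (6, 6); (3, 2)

Yes, Yes, No

The simplest hypothesis consistent with all the labels is: sum ≥ 8.
(7, 6): Yes (7+6 = 13). (6, 6): Yes (6+6 = 12). (3, 2): No (3+2 = 5).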